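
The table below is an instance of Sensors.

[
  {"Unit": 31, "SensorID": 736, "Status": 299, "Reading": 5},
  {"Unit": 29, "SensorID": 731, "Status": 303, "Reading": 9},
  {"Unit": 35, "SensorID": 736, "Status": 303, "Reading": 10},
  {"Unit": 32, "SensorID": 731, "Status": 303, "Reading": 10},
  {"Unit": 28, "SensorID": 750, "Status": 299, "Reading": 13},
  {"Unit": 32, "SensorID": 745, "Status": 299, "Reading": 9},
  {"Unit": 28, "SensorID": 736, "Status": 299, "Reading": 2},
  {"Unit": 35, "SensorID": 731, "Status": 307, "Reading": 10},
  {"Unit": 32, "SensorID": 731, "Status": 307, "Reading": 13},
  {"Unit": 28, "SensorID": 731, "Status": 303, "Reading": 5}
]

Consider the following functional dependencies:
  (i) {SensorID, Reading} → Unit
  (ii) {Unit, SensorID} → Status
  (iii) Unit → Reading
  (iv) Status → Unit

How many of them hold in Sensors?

(i) {SensorID, Reading} → Unit: (SensorID=731, Reading=10): 2 rows → Unit takes values {32, 35} — violation — fails.
(ii) {Unit, SensorID} → Status: (Unit=32, SensorID=731): 2 rows → Status takes values {303, 307} — violation — fails.
(iii) Unit → Reading: Unit=32: 3 rows → Reading takes values {10, 9, 13} — violation; Unit=28: 3 rows → Reading takes values {13, 2, 5} — violation — fails.
(iv) Status → Unit: Status=299: 4 rows → Unit takes values {31, 28, 32} — violation; Status=303: 4 rows → Unit takes values {29, 35, 32, 28} — violation; Status=307: 2 rows → Unit takes values {35, 32} — violation — fails.
None of the 4 dependencies hold.

0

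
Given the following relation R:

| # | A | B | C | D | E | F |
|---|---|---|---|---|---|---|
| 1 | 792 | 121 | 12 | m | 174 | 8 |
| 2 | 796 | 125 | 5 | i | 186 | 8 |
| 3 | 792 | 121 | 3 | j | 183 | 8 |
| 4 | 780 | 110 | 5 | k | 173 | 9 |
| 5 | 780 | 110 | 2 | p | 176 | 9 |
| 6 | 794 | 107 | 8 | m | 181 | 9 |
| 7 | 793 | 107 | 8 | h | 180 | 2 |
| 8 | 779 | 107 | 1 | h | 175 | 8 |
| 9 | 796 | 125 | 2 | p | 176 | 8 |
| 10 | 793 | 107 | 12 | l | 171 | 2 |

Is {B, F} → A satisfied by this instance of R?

(B=121, F=8): rows 1, 3 → A = 792, 792 ✓
(B=125, F=8): rows 2, 9 → A = 796, 796 ✓
(B=110, F=9): rows 4, 5 → A = 780, 780 ✓
(B=107, F=9): row 6 → A = 794 ✓
(B=107, F=2): rows 7, 10 → A = 793, 793 ✓
(B=107, F=8): row 8 → A = 779 ✓
Every {B, F} value is associated with a single A value, so {B, F} → A holds.

Yes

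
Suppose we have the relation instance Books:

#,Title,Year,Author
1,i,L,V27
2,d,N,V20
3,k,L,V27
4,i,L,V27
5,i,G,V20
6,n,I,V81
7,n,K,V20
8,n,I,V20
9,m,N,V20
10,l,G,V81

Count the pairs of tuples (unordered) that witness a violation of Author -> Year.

10

Author=V27: all 3 rows agree on Year — 0 pairs.
Author=V20: violating pairs (2,5), (2,7), (2,8), (5,7), (5,8), (5,9), (7,8), (7,9), (8,9) — 9 pairs.
Author=V81: violating pairs (6,10) — 1 pair.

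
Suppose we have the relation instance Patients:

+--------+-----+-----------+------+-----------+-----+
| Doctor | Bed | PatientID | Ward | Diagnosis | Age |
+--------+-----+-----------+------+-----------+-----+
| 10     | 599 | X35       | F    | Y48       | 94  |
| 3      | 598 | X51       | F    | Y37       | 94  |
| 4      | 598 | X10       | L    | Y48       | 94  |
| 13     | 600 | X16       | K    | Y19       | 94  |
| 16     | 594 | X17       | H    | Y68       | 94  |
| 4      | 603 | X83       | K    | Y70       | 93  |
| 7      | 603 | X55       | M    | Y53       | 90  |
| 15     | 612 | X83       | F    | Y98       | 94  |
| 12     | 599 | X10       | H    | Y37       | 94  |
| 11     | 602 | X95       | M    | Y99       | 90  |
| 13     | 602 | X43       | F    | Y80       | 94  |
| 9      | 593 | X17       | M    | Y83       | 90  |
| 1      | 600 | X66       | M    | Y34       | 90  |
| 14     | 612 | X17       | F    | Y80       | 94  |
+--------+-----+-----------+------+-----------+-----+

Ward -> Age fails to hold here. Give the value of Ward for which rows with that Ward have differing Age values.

Ward=F: 5 rows → Age = 94, 94, 94, 94, 94 ✓
Ward=L: 1 row → Age = 94 ✓
Ward=K: 2 rows → Age takes values {94, 93} — violation
Ward=H: 2 rows → Age = 94, 94 ✓
Ward=M: 4 rows → Age = 90, 90, 90, 90 ✓
The only Ward value with inconsistent Age is Ward=K.

K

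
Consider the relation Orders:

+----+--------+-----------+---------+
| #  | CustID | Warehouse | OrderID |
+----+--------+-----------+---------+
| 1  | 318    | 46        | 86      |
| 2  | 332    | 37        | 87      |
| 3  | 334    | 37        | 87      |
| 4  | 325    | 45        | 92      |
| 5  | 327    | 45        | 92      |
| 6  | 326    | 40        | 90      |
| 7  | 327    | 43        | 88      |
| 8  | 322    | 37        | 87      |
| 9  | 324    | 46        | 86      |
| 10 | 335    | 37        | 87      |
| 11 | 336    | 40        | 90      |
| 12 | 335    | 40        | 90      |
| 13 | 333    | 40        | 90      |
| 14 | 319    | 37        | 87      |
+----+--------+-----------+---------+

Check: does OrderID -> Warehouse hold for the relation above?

OrderID=86: rows 1, 9 → Warehouse = 46, 46 ✓
OrderID=87: rows 2, 3, 8, 10, 14 → Warehouse = 37, 37, 37, 37, 37 ✓
OrderID=92: rows 4, 5 → Warehouse = 45, 45 ✓
OrderID=90: rows 6, 11, 12, 13 → Warehouse = 40, 40, 40, 40 ✓
OrderID=88: row 7 → Warehouse = 43 ✓
Every OrderID value is associated with a single Warehouse value, so OrderID -> Warehouse holds.

Yes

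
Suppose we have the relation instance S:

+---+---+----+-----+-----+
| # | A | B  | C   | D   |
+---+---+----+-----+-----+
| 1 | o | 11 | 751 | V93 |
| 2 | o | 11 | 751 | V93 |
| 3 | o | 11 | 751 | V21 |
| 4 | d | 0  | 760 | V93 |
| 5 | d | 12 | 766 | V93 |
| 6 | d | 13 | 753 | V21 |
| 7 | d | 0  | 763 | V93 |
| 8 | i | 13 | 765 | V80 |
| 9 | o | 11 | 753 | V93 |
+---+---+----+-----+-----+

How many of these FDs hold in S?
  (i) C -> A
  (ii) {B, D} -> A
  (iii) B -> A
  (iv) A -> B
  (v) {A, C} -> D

(i) C -> A: C=753: rows 6, 9 → A takes values {d, o} — violation — fails.
(ii) {B, D} -> A: every LHS value maps to a single RHS value — holds.
(iii) B -> A: B=13: rows 6, 8 → A takes values {d, i} — violation — fails.
(iv) A -> B: A=d: rows 4, 5, 6, 7 → B takes values {0, 12, 13} — violation — fails.
(v) {A, C} -> D: (A=o, C=751): rows 1, 2, 3 → D takes values {V93, V21} — violation — fails.
1 of the 5 dependencies holds.

1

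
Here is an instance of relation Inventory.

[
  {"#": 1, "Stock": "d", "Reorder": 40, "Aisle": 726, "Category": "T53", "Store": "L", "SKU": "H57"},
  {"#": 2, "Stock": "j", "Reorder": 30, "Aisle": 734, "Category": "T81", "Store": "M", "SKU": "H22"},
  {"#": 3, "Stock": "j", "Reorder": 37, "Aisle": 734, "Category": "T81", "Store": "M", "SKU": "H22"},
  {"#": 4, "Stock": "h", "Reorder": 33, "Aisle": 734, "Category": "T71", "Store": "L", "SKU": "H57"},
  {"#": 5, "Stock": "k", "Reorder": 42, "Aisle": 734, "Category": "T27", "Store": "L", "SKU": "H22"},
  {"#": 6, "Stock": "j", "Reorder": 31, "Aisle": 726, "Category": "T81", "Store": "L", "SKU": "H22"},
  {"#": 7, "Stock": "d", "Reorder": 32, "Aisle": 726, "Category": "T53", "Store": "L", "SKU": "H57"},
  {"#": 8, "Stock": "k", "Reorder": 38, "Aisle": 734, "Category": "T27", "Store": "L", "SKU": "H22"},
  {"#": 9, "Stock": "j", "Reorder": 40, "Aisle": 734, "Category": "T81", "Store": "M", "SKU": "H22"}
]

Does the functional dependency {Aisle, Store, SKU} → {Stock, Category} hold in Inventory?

Yes

(Aisle=726, Store=L, SKU=H57): rows 1, 7 → {Stock,Category} = (d, T53), (d, T53) ✓
(Aisle=734, Store=M, SKU=H22): rows 2, 3, 9 → {Stock,Category} = (j, T81), (j, T81), (j, T81) ✓
(Aisle=734, Store=L, SKU=H57): row 4 → {Stock,Category} = (h, T71) ✓
(Aisle=734, Store=L, SKU=H22): rows 5, 8 → {Stock,Category} = (k, T27), (k, T27) ✓
(Aisle=726, Store=L, SKU=H22): row 6 → {Stock,Category} = (j, T81) ✓
Every {Aisle, Store, SKU} value is associated with a single {Stock, Category} value, so {Aisle, Store, SKU} → {Stock, Category} holds.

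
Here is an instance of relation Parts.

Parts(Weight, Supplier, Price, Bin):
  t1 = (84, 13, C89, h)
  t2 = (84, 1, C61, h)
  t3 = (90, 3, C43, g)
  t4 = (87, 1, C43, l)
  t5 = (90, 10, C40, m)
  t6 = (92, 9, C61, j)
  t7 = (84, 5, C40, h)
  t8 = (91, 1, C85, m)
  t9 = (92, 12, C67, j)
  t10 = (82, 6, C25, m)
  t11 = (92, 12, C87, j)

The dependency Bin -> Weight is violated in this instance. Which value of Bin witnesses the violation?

Bin=h: rows 1, 2, 7 → Weight = 84, 84, 84 ✓
Bin=g: row 3 → Weight = 90 ✓
Bin=l: row 4 → Weight = 87 ✓
Bin=m: rows 5, 8, 10 → Weight takes values {90, 91, 82} — violation
Bin=j: rows 6, 9, 11 → Weight = 92, 92, 92 ✓
The only Bin value with inconsistent Weight is Bin=m.

m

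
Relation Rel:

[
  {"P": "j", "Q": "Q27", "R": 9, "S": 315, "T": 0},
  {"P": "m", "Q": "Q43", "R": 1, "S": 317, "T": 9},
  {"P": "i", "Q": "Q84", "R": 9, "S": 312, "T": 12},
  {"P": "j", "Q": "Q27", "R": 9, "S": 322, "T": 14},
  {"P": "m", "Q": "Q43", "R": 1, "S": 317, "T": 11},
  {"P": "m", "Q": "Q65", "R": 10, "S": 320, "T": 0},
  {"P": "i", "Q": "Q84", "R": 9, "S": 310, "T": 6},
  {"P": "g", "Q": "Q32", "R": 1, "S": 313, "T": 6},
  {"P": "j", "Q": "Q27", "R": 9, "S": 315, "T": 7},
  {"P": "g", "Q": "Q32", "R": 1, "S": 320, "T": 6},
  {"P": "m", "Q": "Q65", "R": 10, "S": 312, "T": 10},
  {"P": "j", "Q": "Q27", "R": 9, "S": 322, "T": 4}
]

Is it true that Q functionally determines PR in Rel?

Q=Q27: 4 rows → {P,R} = (j, 9), (j, 9), (j, 9), (j, 9) ✓
Q=Q43: 2 rows → {P,R} = (m, 1), (m, 1) ✓
Q=Q84: 2 rows → {P,R} = (i, 9), (i, 9) ✓
Q=Q65: 2 rows → {P,R} = (m, 10), (m, 10) ✓
Q=Q32: 2 rows → {P,R} = (g, 1), (g, 1) ✓
Every Q value is associated with a single PR value, so Q -> PR holds.

Yes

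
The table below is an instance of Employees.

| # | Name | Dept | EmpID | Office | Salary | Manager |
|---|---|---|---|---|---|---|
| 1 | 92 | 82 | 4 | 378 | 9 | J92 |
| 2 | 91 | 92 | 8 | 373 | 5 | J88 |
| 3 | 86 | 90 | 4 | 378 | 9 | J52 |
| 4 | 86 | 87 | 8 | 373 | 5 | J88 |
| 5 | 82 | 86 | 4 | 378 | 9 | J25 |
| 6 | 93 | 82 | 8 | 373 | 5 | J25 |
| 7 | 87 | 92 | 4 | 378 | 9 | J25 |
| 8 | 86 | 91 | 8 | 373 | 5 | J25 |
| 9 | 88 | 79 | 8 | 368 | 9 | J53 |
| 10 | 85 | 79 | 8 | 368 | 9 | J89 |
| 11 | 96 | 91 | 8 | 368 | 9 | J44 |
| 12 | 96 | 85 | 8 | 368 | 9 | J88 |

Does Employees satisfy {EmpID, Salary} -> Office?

(EmpID=4, Salary=9): rows 1, 3, 5, 7 → Office = 378, 378, 378, 378 ✓
(EmpID=8, Salary=5): rows 2, 4, 6, 8 → Office = 373, 373, 373, 373 ✓
(EmpID=8, Salary=9): rows 9, 10, 11, 12 → Office = 368, 368, 368, 368 ✓
Every {EmpID, Salary} value is associated with a single Office value, so {EmpID, Salary} -> Office holds.

Yes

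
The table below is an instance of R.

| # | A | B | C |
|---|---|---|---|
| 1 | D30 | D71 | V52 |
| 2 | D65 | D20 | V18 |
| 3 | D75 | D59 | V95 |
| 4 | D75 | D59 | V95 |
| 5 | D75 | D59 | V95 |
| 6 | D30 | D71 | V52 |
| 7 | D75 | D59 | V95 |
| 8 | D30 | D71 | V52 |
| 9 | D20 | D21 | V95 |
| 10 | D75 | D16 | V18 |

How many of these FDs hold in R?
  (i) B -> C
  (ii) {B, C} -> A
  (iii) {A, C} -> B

(i) B -> C: every LHS value maps to a single RHS value — holds.
(ii) {B, C} -> A: every LHS value maps to a single RHS value — holds.
(iii) {A, C} -> B: every LHS value maps to a single RHS value — holds.
3 of the 3 dependencies hold.

3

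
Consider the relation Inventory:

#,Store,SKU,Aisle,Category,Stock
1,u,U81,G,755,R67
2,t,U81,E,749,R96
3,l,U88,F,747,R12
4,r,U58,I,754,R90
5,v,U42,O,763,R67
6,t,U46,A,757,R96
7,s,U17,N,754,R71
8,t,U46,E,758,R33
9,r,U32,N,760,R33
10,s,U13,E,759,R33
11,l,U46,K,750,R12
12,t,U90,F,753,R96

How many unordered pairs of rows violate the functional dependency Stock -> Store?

Stock=R67: violating pairs (1,5) — 1 pair.
Stock=R96: all 3 rows agree on Store — 0 pairs.
Stock=R12: all 2 rows agree on Store — 0 pairs.
Stock=R33: violating pairs (8,9), (8,10), (9,10) — 3 pairs.

4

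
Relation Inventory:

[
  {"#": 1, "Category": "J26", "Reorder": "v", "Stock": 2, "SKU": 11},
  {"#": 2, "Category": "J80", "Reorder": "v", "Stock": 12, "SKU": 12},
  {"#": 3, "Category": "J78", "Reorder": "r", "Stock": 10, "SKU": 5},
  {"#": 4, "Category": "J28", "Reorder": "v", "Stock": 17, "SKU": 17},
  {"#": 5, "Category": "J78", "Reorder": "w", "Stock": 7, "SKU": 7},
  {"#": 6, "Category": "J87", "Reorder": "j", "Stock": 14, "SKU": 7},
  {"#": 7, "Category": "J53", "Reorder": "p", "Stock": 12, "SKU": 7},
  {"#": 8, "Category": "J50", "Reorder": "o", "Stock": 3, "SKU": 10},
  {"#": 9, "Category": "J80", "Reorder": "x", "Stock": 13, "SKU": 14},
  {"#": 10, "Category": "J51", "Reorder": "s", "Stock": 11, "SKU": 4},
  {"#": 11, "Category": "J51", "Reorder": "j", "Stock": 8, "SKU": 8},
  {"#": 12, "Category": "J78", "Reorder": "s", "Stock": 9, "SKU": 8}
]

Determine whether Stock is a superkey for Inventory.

Rows 2 and 7 have the same Stock value Stock=12 but are distinct tuples, so Stock does not determine every attribute — not a superkey.

No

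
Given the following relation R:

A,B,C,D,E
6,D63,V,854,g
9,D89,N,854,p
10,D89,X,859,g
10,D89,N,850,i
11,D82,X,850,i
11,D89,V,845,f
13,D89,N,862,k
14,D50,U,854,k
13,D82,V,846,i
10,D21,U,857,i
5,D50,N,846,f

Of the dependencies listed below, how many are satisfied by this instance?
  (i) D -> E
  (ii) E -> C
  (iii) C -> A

0

(i) D -> E: D=854: 3 rows → E takes values {g, p, k} — violation; D=846: 2 rows → E takes values {i, f} — violation — fails.
(ii) E -> C: E=g: 2 rows → C takes values {V, X} — violation; E=i: 4 rows → C takes values {N, X, V, U} — violation; E=f: 2 rows → C takes values {V, N} — violation; E=k: 2 rows → C takes values {N, U} — violation — fails.
(iii) C -> A: C=V: 3 rows → A takes values {6, 11, 13} — violation; C=N: 4 rows → A takes values {9, 10, 13, 5} — violation; C=X: 2 rows → A takes values {10, 11} — violation; C=U: 2 rows → A takes values {14, 10} — violation — fails.
None of the 3 dependencies hold.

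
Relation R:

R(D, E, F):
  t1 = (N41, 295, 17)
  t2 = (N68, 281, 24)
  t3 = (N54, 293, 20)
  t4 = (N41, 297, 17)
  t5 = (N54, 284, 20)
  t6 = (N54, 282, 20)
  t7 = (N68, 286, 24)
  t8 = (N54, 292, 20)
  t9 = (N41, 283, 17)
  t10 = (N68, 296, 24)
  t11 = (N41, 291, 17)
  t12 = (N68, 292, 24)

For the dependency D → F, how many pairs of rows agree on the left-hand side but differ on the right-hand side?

D=N41: all 4 rows agree on F — 0 pairs.
D=N68: all 4 rows agree on F — 0 pairs.
D=N54: all 4 rows agree on F — 0 pairs.

0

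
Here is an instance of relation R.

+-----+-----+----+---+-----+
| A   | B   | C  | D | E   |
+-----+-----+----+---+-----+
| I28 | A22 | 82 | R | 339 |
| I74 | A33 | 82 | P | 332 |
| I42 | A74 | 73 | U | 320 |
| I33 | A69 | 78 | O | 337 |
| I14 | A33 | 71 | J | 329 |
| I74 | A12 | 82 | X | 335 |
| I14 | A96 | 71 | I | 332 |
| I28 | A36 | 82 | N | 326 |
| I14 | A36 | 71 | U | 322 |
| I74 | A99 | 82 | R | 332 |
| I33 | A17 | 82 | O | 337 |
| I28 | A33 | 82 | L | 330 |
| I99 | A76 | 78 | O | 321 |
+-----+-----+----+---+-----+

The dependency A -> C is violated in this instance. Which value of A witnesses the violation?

A=I28: 3 rows → C = 82, 82, 82 ✓
A=I74: 3 rows → C = 82, 82, 82 ✓
A=I42: 1 row → C = 73 ✓
A=I33: 2 rows → C takes values {78, 82} — violation
A=I14: 3 rows → C = 71, 71, 71 ✓
A=I99: 1 row → C = 78 ✓
The only A value with inconsistent C is A=I33.

I33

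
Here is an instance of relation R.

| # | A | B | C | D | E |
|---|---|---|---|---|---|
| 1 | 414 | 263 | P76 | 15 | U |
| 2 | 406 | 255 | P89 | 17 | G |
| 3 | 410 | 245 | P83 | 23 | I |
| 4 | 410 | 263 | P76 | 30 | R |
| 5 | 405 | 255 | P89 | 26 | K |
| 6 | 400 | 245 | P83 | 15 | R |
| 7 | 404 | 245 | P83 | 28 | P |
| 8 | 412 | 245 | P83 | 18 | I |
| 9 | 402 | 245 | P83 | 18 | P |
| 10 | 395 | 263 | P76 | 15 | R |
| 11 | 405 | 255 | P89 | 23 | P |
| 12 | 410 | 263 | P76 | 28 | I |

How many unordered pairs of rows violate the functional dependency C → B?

C=P76: all 4 rows agree on B — 0 pairs.
C=P89: all 3 rows agree on B — 0 pairs.
C=P83: all 5 rows agree on B — 0 pairs.

0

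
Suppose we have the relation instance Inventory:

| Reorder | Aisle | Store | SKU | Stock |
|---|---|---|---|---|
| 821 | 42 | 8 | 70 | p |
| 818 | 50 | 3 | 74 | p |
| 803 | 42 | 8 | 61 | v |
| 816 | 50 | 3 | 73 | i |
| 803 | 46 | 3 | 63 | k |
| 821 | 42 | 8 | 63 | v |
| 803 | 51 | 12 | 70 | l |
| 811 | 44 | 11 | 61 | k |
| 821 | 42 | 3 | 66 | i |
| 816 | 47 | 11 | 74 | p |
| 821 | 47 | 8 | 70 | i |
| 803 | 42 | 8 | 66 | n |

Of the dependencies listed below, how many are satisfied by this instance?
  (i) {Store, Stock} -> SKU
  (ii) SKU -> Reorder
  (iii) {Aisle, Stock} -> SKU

0

(i) {Store, Stock} -> SKU: (Store=8, Stock=v): 2 rows → SKU takes values {61, 63} — violation; (Store=3, Stock=i): 2 rows → SKU takes values {73, 66} — violation — fails.
(ii) SKU -> Reorder: SKU=70: 3 rows → Reorder takes values {821, 803} — violation; SKU=74: 2 rows → Reorder takes values {818, 816} — violation; SKU=61: 2 rows → Reorder takes values {803, 811} — violation; SKU=63: 2 rows → Reorder takes values {803, 821} — violation; SKU=66: 2 rows → Reorder takes values {821, 803} — violation — fails.
(iii) {Aisle, Stock} -> SKU: (Aisle=42, Stock=v): 2 rows → SKU takes values {61, 63} — violation — fails.
None of the 3 dependencies hold.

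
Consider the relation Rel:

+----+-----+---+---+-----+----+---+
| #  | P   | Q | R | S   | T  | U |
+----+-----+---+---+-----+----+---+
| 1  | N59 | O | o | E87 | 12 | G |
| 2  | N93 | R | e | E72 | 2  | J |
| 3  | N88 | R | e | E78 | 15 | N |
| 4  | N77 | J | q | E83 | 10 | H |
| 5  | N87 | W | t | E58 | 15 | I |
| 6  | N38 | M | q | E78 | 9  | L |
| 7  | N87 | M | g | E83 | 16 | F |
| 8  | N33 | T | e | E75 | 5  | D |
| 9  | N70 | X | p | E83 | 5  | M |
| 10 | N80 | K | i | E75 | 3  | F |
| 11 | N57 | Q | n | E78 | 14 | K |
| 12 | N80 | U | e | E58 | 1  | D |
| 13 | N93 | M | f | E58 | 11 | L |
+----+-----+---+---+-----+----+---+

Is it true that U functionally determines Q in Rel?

U=G: row 1 → Q = O ✓
U=J: row 2 → Q = R ✓
U=N: row 3 → Q = R ✓
U=H: row 4 → Q = J ✓
U=I: row 5 → Q = W ✓
U=L: rows 6, 13 → Q = M, M ✓
U=F: rows 7, 10 → Q takes values {M, K} — violation
U=D: rows 8, 12 → Q takes values {T, U} — violation
U=M: row 9 → Q = X ✓
U=K: row 11 → Q = Q ✓
Two rows agree on U but differ on Q, so U → Q does not hold.

No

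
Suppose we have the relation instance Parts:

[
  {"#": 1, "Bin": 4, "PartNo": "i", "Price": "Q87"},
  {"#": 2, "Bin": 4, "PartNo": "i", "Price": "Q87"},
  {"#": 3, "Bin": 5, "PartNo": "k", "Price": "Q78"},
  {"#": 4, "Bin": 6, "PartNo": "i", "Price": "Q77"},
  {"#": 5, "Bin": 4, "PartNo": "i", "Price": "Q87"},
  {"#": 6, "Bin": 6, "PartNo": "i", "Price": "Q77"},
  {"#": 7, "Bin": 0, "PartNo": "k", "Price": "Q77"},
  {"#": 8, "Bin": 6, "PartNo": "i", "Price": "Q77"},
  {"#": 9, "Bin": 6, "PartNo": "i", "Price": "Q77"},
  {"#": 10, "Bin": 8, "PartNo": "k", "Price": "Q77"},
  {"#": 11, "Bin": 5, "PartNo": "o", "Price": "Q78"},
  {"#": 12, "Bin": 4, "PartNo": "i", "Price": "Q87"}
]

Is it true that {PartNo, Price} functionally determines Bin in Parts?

No

(PartNo=i, Price=Q87): rows 1, 2, 5, 12 → Bin = 4, 4, 4, 4 ✓
(PartNo=k, Price=Q78): row 3 → Bin = 5 ✓
(PartNo=i, Price=Q77): rows 4, 6, 8, 9 → Bin = 6, 6, 6, 6 ✓
(PartNo=k, Price=Q77): rows 7, 10 → Bin takes values {0, 8} — violation
(PartNo=o, Price=Q78): row 11 → Bin = 5 ✓
Two rows agree on {PartNo, Price} but differ on Bin, so {PartNo, Price} → Bin does not hold.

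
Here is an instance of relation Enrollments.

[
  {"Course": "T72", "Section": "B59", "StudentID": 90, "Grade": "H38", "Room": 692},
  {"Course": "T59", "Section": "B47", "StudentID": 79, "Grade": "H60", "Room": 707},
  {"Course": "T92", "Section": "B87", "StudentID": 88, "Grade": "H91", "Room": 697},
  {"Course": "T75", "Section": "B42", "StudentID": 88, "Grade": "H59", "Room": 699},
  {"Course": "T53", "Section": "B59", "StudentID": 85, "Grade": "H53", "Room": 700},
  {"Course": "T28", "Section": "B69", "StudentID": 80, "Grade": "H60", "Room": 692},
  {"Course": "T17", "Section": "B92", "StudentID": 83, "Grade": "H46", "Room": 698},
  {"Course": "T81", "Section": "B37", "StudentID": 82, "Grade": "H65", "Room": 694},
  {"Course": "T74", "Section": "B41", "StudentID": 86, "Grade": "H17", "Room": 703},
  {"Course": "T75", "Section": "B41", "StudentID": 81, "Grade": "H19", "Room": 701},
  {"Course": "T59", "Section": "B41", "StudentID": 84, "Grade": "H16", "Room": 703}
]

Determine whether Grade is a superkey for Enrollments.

Two distinct rows share Grade=H60, so Grade does not determine every attribute — not a superkey.

No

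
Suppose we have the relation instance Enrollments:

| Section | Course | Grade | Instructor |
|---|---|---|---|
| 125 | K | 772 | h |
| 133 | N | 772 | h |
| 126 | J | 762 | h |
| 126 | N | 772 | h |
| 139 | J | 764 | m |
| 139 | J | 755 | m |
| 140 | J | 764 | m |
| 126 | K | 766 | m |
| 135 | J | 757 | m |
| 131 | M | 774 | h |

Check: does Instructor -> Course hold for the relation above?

Instructor=h: 5 rows → Course takes values {K, N, J, M} — violation
Instructor=m: 5 rows → Course takes values {J, K} — violation
Two rows agree on Instructor but differ on Course, so Instructor -> Course does not hold.

No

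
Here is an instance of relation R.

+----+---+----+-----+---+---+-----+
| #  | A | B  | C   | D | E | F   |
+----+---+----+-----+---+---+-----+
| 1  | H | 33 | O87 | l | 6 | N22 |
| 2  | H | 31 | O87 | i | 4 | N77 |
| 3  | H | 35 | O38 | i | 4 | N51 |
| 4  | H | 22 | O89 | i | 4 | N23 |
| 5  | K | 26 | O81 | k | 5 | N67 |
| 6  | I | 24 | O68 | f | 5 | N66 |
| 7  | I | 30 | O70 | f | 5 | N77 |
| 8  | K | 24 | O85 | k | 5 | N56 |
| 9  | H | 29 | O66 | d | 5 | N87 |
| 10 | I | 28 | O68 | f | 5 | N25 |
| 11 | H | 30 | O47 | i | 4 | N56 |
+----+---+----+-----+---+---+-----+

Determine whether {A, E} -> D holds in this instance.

Yes

(A=H, E=6): row 1 → D = l ✓
(A=H, E=4): rows 2, 3, 4, 11 → D = i, i, i, i ✓
(A=K, E=5): rows 5, 8 → D = k, k ✓
(A=I, E=5): rows 6, 7, 10 → D = f, f, f ✓
(A=H, E=5): row 9 → D = d ✓
Every {A, E} value is associated with a single D value, so {A, E} -> D holds.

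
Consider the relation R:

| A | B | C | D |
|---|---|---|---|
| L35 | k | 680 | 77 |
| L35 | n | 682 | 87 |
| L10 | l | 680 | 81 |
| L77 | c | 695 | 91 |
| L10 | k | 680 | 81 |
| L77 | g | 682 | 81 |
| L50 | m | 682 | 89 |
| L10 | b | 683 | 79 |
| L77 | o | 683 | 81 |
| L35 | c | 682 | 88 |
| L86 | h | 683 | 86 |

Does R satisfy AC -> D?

(A=L35, C=680): 1 row → D = 77 ✓
(A=L35, C=682): 2 rows → D takes values {87, 88} — violation
(A=L10, C=680): 2 rows → D = 81, 81 ✓
(A=L77, C=695): 1 row → D = 91 ✓
(A=L77, C=682): 1 row → D = 81 ✓
(A=L50, C=682): 1 row → D = 89 ✓
(A=L10, C=683): 1 row → D = 79 ✓
(A=L77, C=683): 1 row → D = 81 ✓
(A=L86, C=683): 1 row → D = 86 ✓
Two rows agree on AC but differ on D, so AC -> D does not hold.

No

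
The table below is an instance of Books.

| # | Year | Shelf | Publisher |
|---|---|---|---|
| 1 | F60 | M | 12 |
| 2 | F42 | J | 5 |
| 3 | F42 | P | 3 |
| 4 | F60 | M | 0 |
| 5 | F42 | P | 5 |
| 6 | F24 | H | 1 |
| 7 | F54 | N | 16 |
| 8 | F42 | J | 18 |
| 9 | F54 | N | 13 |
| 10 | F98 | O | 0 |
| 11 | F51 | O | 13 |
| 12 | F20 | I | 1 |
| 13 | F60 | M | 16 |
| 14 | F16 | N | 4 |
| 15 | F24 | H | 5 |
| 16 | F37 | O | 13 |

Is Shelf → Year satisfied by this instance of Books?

No

Shelf=M: rows 1, 4, 13 → Year = F60, F60, F60 ✓
Shelf=J: rows 2, 8 → Year = F42, F42 ✓
Shelf=P: rows 3, 5 → Year = F42, F42 ✓
Shelf=H: rows 6, 15 → Year = F24, F24 ✓
Shelf=N: rows 7, 9, 14 → Year takes values {F54, F16} — violation
Shelf=O: rows 10, 11, 16 → Year takes values {F98, F51, F37} — violation
Shelf=I: row 12 → Year = F20 ✓
Two rows agree on Shelf but differ on Year, so Shelf → Year does not hold.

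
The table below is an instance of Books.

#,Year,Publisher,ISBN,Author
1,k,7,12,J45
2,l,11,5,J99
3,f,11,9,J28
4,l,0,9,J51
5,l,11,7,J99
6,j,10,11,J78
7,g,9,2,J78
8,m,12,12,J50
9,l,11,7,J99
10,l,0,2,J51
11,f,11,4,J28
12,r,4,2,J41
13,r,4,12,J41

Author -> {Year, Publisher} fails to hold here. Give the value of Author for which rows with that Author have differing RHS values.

J78

Author=J45: row 1 → {Year,Publisher} = (k, 7) ✓
Author=J99: rows 2, 5, 9 → {Year,Publisher} = (l, 11), (l, 11), (l, 11) ✓
Author=J28: rows 3, 11 → {Year,Publisher} = (f, 11), (f, 11) ✓
Author=J51: rows 4, 10 → {Year,Publisher} = (l, 0), (l, 0) ✓
Author=J78: rows 6, 7 → {Year,Publisher} takes values {(j, 10), (g, 9)} — violation
Author=J50: row 8 → {Year,Publisher} = (m, 12) ✓
Author=J41: rows 12, 13 → {Year,Publisher} = (r, 4), (r, 4) ✓
The only Author value with inconsistent RHS is Author=J78.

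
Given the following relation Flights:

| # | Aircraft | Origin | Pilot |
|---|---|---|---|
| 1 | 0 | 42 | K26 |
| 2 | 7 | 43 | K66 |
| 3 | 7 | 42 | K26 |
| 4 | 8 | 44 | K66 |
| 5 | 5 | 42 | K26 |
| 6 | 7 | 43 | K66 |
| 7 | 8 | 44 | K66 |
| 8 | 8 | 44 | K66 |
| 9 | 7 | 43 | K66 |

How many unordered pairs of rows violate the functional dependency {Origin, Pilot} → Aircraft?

3

(Origin=42, Pilot=K26): violating pairs (1,3), (1,5), (3,5) — 3 pairs.
(Origin=43, Pilot=K66): all 3 rows agree on Aircraft — 0 pairs.
(Origin=44, Pilot=K66): all 3 rows agree on Aircraft — 0 pairs.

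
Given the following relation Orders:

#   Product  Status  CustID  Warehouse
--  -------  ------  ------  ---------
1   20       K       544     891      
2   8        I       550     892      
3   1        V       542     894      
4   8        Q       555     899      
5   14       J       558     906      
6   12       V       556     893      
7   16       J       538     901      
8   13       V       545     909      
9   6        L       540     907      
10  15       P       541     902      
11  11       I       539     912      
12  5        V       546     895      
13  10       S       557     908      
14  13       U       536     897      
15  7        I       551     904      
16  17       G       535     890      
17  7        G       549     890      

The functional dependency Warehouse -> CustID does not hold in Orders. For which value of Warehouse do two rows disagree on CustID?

890

Warehouse=891: row 1 → CustID = 544 ✓
Warehouse=892: row 2 → CustID = 550 ✓
Warehouse=894: row 3 → CustID = 542 ✓
Warehouse=899: row 4 → CustID = 555 ✓
Warehouse=906: row 5 → CustID = 558 ✓
Warehouse=893: row 6 → CustID = 556 ✓
Warehouse=901: row 7 → CustID = 538 ✓
Warehouse=909: row 8 → CustID = 545 ✓
Warehouse=907: row 9 → CustID = 540 ✓
Warehouse=902: row 10 → CustID = 541 ✓
Warehouse=912: row 11 → CustID = 539 ✓
Warehouse=895: row 12 → CustID = 546 ✓
Warehouse=908: row 13 → CustID = 557 ✓
Warehouse=897: row 14 → CustID = 536 ✓
Warehouse=904: row 15 → CustID = 551 ✓
Warehouse=890: rows 16, 17 → CustID takes values {535, 549} — violation
The only Warehouse value with inconsistent CustID is Warehouse=890.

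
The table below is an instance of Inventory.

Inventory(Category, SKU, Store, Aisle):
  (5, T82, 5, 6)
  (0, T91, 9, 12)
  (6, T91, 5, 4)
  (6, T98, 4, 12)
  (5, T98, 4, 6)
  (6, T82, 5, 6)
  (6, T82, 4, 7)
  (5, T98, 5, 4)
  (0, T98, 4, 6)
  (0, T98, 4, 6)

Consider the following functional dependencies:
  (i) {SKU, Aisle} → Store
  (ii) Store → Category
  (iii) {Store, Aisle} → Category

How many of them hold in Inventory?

1

(i) {SKU, Aisle} → Store: every LHS value maps to a single RHS value — holds.
(ii) Store → Category: Store=5: 4 rows → Category takes values {5, 6} — violation; Store=4: 5 rows → Category takes values {6, 5, 0} — violation — fails.
(iii) {Store, Aisle} → Category: (Store=5, Aisle=6): 2 rows → Category takes values {5, 6} — violation; (Store=5, Aisle=4): 2 rows → Category takes values {6, 5} — violation; (Store=4, Aisle=6): 3 rows → Category takes values {5, 0} — violation — fails.
1 of the 3 dependencies holds.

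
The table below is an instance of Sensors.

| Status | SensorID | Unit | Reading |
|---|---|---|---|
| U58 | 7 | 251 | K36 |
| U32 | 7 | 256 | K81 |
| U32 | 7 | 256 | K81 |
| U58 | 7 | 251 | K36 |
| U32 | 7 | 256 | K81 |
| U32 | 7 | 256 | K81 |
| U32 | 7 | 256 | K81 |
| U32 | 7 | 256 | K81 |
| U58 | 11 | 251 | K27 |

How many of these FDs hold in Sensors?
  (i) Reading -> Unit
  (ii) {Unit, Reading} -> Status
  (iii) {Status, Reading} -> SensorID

(i) Reading -> Unit: every LHS value maps to a single RHS value — holds.
(ii) {Unit, Reading} -> Status: every LHS value maps to a single RHS value — holds.
(iii) {Status, Reading} -> SensorID: every LHS value maps to a single RHS value — holds.
3 of the 3 dependencies hold.

3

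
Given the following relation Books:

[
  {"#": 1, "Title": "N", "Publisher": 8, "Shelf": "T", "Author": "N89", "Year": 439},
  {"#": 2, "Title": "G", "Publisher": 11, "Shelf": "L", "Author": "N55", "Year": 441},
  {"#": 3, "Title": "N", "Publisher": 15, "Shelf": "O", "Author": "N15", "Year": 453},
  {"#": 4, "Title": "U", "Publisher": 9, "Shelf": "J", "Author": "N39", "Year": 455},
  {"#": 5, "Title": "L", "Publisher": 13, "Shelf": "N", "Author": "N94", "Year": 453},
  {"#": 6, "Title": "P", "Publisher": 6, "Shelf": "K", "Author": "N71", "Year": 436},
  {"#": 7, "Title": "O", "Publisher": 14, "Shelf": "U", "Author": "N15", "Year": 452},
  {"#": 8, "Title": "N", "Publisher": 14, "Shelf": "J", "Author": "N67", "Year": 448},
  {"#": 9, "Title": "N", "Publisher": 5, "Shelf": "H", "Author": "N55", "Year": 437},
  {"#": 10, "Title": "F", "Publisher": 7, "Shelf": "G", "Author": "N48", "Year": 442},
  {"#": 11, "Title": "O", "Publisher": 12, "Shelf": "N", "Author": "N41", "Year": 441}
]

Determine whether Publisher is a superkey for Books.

Rows 7 and 8 have the same Publisher value Publisher=14 but are distinct tuples, so Publisher does not determine every attribute — not a superkey.

No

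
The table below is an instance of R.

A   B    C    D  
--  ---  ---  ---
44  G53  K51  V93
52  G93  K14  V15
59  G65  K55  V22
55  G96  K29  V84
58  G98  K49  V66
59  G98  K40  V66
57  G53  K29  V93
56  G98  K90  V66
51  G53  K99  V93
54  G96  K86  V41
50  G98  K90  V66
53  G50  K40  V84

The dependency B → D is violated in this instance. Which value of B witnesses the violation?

G96

B=G53: 3 rows → D = V93, V93, V93 ✓
B=G93: 1 row → D = V15 ✓
B=G65: 1 row → D = V22 ✓
B=G96: 2 rows → D takes values {V84, V41} — violation
B=G98: 4 rows → D = V66, V66, V66, V66 ✓
B=G50: 1 row → D = V84 ✓
The only B value with inconsistent D is B=G96.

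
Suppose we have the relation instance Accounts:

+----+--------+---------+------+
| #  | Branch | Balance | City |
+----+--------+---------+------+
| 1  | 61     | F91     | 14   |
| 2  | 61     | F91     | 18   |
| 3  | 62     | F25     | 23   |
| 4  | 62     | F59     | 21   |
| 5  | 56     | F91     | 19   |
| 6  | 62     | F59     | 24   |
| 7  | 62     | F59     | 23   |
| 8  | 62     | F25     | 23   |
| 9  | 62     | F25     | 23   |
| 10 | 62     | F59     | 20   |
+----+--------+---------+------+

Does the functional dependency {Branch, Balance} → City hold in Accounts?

(Branch=61, Balance=F91): rows 1, 2 → City takes values {14, 18} — violation
(Branch=62, Balance=F25): rows 3, 8, 9 → City = 23, 23, 23 ✓
(Branch=62, Balance=F59): rows 4, 6, 7, 10 → City takes values {21, 24, 23, 20} — violation
(Branch=56, Balance=F91): row 5 → City = 19 ✓
Two rows agree on {Branch, Balance} but differ on City, so {Branch, Balance} → City does not hold.

No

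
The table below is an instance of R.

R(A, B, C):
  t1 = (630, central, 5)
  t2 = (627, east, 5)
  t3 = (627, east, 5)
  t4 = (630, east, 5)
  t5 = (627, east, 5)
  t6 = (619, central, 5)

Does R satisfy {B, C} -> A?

(B=central, C=5): rows 1, 6 → A takes values {630, 619} — violation
(B=east, C=5): rows 2, 3, 4, 5 → A takes values {627, 630} — violation
Two rows agree on {B, C} but differ on A, so {B, C} -> A does not hold.

No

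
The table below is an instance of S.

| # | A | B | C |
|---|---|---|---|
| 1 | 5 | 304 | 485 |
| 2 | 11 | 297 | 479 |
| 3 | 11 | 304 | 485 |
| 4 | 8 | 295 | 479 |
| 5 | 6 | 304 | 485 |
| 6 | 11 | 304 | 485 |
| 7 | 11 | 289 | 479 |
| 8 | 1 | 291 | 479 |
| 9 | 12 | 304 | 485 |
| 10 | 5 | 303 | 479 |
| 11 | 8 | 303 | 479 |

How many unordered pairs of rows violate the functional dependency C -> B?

C=485: all 5 rows agree on B — 0 pairs.
C=479: violating pairs (2,4), (2,7), (2,8), (2,10), (2,11), (4,7), (4,8), (4,10), (4,11), (7,8), (7,10), (7,11), (8,10), (8,11) — 14 pairs.

14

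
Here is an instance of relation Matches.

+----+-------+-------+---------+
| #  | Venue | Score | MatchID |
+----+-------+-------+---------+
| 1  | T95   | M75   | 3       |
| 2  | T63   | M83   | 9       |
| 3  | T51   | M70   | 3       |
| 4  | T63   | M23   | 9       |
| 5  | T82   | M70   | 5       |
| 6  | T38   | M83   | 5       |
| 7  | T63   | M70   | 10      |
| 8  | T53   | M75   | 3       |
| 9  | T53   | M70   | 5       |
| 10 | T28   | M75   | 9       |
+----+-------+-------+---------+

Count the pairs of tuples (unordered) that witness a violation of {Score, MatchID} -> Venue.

2

(Score=M75, MatchID=3): violating pairs (1,8) — 1 pair.
(Score=M70, MatchID=5): violating pairs (5,9) — 1 pair.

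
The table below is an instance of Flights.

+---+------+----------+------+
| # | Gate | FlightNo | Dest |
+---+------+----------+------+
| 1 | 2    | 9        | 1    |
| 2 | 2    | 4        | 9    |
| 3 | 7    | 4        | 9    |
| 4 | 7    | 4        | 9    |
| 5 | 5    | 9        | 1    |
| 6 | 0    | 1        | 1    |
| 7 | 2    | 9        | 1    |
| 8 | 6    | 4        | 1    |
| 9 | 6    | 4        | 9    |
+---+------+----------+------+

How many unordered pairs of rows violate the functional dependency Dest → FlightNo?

Dest=1: violating pairs (1,6), (1,8), (5,6), (5,8), (6,7), (6,8), (7,8) — 7 pairs.
Dest=9: all 4 rows agree on FlightNo — 0 pairs.

7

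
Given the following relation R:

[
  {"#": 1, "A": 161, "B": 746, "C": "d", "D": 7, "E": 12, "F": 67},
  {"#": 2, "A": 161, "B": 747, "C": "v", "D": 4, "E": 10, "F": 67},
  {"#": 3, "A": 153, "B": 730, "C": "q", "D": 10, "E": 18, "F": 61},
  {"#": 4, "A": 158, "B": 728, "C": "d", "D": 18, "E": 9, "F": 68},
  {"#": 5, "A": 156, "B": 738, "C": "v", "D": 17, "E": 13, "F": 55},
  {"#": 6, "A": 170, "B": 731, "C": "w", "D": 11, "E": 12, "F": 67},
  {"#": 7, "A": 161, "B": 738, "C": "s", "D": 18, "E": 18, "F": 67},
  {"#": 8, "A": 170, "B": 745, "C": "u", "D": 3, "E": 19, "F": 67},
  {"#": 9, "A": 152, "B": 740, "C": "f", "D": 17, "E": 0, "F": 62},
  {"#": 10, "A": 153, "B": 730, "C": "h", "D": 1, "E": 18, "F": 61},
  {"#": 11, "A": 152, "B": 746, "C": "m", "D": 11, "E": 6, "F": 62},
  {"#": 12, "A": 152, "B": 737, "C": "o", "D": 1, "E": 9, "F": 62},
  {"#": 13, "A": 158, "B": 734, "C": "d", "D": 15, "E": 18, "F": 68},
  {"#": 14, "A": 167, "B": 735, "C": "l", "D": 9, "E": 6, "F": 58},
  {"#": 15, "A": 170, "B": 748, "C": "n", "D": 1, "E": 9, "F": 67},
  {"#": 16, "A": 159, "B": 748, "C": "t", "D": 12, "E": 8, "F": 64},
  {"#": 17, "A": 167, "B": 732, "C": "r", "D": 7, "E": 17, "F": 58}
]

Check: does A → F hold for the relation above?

A=161: rows 1, 2, 7 → F = 67, 67, 67 ✓
A=153: rows 3, 10 → F = 61, 61 ✓
A=158: rows 4, 13 → F = 68, 68 ✓
A=156: row 5 → F = 55 ✓
A=170: rows 6, 8, 15 → F = 67, 67, 67 ✓
A=152: rows 9, 11, 12 → F = 62, 62, 62 ✓
A=167: rows 14, 17 → F = 58, 58 ✓
A=159: row 16 → F = 64 ✓
Every A value is associated with a single F value, so A → F holds.

Yes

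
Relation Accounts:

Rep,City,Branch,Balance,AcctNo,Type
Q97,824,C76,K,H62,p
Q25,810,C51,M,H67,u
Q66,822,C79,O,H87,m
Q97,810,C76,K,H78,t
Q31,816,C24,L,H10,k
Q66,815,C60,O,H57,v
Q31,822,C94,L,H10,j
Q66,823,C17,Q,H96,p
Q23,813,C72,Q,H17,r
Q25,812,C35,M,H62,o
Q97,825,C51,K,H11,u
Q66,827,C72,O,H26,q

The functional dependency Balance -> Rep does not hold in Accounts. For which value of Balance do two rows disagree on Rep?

Balance=K: 3 rows → Rep = Q97, Q97, Q97 ✓
Balance=M: 2 rows → Rep = Q25, Q25 ✓
Balance=O: 3 rows → Rep = Q66, Q66, Q66 ✓
Balance=L: 2 rows → Rep = Q31, Q31 ✓
Balance=Q: 2 rows → Rep takes values {Q66, Q23} — violation
The only Balance value with inconsistent Rep is Balance=Q.

Q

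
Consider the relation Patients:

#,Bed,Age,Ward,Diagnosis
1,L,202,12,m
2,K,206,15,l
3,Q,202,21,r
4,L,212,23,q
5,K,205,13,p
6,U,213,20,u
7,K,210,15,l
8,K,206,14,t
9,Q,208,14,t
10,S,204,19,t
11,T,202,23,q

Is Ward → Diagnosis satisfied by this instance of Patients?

Yes

Ward=12: row 1 → Diagnosis = m ✓
Ward=15: rows 2, 7 → Diagnosis = l, l ✓
Ward=21: row 3 → Diagnosis = r ✓
Ward=23: rows 4, 11 → Diagnosis = q, q ✓
Ward=13: row 5 → Diagnosis = p ✓
Ward=20: row 6 → Diagnosis = u ✓
Ward=14: rows 8, 9 → Diagnosis = t, t ✓
Ward=19: row 10 → Diagnosis = t ✓
Every Ward value is associated with a single Diagnosis value, so Ward → Diagnosis holds.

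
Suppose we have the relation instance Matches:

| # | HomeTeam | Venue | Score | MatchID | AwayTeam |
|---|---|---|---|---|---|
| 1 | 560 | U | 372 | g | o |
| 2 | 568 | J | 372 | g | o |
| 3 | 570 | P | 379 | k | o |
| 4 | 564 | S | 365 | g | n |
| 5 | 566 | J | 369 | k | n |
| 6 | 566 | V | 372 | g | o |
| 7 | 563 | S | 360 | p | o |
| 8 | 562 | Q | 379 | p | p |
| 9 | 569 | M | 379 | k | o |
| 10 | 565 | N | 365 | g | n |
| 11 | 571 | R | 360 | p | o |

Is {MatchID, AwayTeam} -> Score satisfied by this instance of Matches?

(MatchID=g, AwayTeam=o): rows 1, 2, 6 → Score = 372, 372, 372 ✓
(MatchID=k, AwayTeam=o): rows 3, 9 → Score = 379, 379 ✓
(MatchID=g, AwayTeam=n): rows 4, 10 → Score = 365, 365 ✓
(MatchID=k, AwayTeam=n): row 5 → Score = 369 ✓
(MatchID=p, AwayTeam=o): rows 7, 11 → Score = 360, 360 ✓
(MatchID=p, AwayTeam=p): row 8 → Score = 379 ✓
Every {MatchID, AwayTeam} value is associated with a single Score value, so {MatchID, AwayTeam} -> Score holds.

Yes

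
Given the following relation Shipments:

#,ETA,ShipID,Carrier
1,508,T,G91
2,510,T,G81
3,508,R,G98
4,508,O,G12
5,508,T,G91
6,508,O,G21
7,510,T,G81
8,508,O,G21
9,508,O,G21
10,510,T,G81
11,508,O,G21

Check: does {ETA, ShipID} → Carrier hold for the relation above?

No

(ETA=508, ShipID=T): rows 1, 5 → Carrier = G91, G91 ✓
(ETA=510, ShipID=T): rows 2, 7, 10 → Carrier = G81, G81, G81 ✓
(ETA=508, ShipID=R): row 3 → Carrier = G98 ✓
(ETA=508, ShipID=O): rows 4, 6, 8, 9, 11 → Carrier takes values {G12, G21} — violation
Two rows agree on {ETA, ShipID} but differ on Carrier, so {ETA, ShipID} → Carrier does not hold.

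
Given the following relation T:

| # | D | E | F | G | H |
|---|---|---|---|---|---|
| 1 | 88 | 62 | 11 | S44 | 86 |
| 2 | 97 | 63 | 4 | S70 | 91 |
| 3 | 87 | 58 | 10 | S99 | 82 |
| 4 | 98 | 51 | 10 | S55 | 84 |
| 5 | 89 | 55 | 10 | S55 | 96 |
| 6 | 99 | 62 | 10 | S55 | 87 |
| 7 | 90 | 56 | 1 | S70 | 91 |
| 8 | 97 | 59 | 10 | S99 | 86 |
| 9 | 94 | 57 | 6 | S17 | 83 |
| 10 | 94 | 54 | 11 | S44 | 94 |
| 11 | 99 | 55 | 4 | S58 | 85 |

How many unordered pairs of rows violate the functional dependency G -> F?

G=S44: all 2 rows agree on F — 0 pairs.
G=S70: violating pairs (2,7) — 1 pair.
G=S99: all 2 rows agree on F — 0 pairs.
G=S55: all 3 rows agree on F — 0 pairs.

1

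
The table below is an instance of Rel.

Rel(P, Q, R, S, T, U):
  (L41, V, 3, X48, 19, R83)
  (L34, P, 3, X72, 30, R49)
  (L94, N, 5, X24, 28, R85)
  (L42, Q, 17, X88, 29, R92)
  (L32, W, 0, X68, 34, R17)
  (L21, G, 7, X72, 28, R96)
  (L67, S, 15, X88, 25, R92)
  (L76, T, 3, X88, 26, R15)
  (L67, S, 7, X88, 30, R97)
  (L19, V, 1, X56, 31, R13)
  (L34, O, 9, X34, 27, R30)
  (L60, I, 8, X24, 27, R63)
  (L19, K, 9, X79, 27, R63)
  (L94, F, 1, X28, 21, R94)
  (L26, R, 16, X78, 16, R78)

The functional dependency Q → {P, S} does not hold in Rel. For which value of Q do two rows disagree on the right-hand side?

Q=V: 2 rows → {P,S} takes values {(L41, X48), (L19, X56)} — violation
Q=P: 1 row → {P,S} = (L34, X72) ✓
Q=N: 1 row → {P,S} = (L94, X24) ✓
Q=Q: 1 row → {P,S} = (L42, X88) ✓
Q=W: 1 row → {P,S} = (L32, X68) ✓
Q=G: 1 row → {P,S} = (L21, X72) ✓
Q=S: 2 rows → {P,S} = (L67, X88), (L67, X88) ✓
Q=T: 1 row → {P,S} = (L76, X88) ✓
Q=O: 1 row → {P,S} = (L34, X34) ✓
Q=I: 1 row → {P,S} = (L60, X24) ✓
Q=K: 1 row → {P,S} = (L19, X79) ✓
Q=F: 1 row → {P,S} = (L94, X28) ✓
Q=R: 1 row → {P,S} = (L26, X78) ✓
The only Q value with inconsistent RHS is Q=V.

V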